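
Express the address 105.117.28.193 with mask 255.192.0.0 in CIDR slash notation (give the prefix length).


Binary: 11111111.11000000.00000000.00000000
Count leading 1s
Prefix: /10


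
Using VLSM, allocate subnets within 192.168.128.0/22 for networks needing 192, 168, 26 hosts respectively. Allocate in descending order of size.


192 hosts -> /24 (254 usable): 192.168.128.0/24
168 hosts -> /24 (254 usable): 192.168.129.0/24
26 hosts -> /27 (30 usable): 192.168.130.0/27
Allocation: 192.168.128.0/24 (192 hosts, 254 usable); 192.168.129.0/24 (168 hosts, 254 usable); 192.168.130.0/27 (26 hosts, 30 usable)


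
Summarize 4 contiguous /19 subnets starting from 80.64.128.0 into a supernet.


Original prefix: /19
Number of subnets: 4 = 2^2
New prefix = 19 - 2 = 17
Supernet: 80.64.128.0/17


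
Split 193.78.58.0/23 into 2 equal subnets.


New prefix = 23 + 1 = 24
Each subnet has 256 addresses
  193.78.58.0/24
  193.78.59.0/24
Subnets: 193.78.58.0/24, 193.78.59.0/24


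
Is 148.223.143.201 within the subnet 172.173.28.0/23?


Subnet network: 172.173.28.0
Test IP AND mask: 148.223.142.0
No, 148.223.143.201 is not in 172.173.28.0/23


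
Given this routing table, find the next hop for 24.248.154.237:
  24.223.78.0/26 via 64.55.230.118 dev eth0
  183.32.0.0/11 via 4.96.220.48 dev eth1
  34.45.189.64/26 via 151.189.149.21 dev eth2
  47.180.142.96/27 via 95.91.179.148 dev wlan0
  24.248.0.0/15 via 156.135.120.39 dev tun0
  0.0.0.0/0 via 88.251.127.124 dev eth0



Longest prefix match for 24.248.154.237:
  /26 24.223.78.0: no
  /11 183.32.0.0: no
  /26 34.45.189.64: no
  /27 47.180.142.96: no
  /15 24.248.0.0: MATCH
  /0 0.0.0.0: MATCH
Selected: next-hop 156.135.120.39 via tun0 (matched /15)


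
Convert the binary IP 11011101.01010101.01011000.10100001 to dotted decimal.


11011101 = 221
01010101 = 85
01011000 = 88
10100001 = 161
IP: 221.85.88.161


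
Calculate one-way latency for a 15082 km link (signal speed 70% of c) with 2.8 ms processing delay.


Speed = 0.7 * 3e5 km/s = 210000 km/s
Propagation delay = 15082 / 210000 = 0.0718 s = 71.819 ms
Processing delay = 2.8 ms
Total one-way latency = 74.619 ms


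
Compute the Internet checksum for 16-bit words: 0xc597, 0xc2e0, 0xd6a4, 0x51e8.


Sum all words (with carry folding):
+ 0xc597 = 0xc597
+ 0xc2e0 = 0x8878
+ 0xd6a4 = 0x5f1d
+ 0x51e8 = 0xb105
One's complement: ~0xb105
Checksum = 0x4efa


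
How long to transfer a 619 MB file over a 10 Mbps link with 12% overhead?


Effective throughput = 10 * (1 - 12/100) = 8.8 Mbps
File size in Mb = 619 * 8 = 4952 Mb
Time = 4952 / 8.8
Time = 562.7273 seconds


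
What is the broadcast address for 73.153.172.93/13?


Network: 73.152.0.0/13
Host bits = 19
Set all host bits to 1:
Broadcast: 73.159.255.255


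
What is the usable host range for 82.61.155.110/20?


Network: 82.61.144.0
Broadcast: 82.61.159.255
First usable = network + 1
Last usable = broadcast - 1
Range: 82.61.144.1 to 82.61.159.254


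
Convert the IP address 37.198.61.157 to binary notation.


37 = 00100101
198 = 11000110
61 = 00111101
157 = 10011101
Binary: 00100101.11000110.00111101.10011101


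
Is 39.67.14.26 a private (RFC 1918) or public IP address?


RFC 1918 private ranges:
  10.0.0.0/8 (10.0.0.0 - 10.255.255.255)
  172.16.0.0/12 (172.16.0.0 - 172.31.255.255)
  192.168.0.0/16 (192.168.0.0 - 192.168.255.255)
Public (not in any RFC 1918 range)


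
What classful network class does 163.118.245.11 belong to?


First octet: 163
Binary: 10100011
10xxxxxx -> Class B (128-191)
Class B, default mask 255.255.0.0 (/16)


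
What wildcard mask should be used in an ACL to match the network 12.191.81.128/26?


Subnet mask: 255.255.255.192
Wildcard = 255.255.255.255 - subnet mask
255 - 255 = 0
255 - 255 = 0
255 - 255 = 0
255 - 192 = 63
Wildcard: 0.0.0.63


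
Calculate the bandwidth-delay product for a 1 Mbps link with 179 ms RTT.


BDP = bandwidth * RTT
= 1 Mbps * 179 ms
= 1 * 1e6 * 179 / 1000 bits
= 179000 bits
= 22375 bytes
= 21.8506 KB
BDP = 179000 bits (22375 bytes)


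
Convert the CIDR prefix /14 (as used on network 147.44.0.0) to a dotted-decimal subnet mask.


/14 means 14 network bits, 18 host bits
Binary: 11111111111111000000000000000000
Mask: 255.252.0.0


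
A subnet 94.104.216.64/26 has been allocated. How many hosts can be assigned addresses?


Host bits = 32 - 26 = 6
Total addresses = 2^6 = 64
Usable = total - 2 (network and broadcast)
Usable hosts: 62


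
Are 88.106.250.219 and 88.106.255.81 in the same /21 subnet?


Mask: 255.255.248.0
88.106.250.219 AND mask = 88.106.248.0
88.106.255.81 AND mask = 88.106.248.0
Yes, same subnet (88.106.248.0)


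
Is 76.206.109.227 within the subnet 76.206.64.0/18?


Subnet network: 76.206.64.0
Test IP AND mask: 76.206.64.0
Yes, 76.206.109.227 is in 76.206.64.0/18


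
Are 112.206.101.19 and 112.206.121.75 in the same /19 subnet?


Mask: 255.255.224.0
112.206.101.19 AND mask = 112.206.96.0
112.206.121.75 AND mask = 112.206.96.0
Yes, same subnet (112.206.96.0)


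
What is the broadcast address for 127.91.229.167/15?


Network: 127.90.0.0/15
Host bits = 17
Set all host bits to 1:
Broadcast: 127.91.255.255


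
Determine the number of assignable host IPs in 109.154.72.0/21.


Host bits = 32 - 21 = 11
Total addresses = 2^11 = 2048
Usable = total - 2 (network and broadcast)
Usable hosts: 2046


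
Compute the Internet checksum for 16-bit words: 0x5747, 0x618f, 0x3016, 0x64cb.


Sum all words (with carry folding):
+ 0x5747 = 0x5747
+ 0x618f = 0xb8d6
+ 0x3016 = 0xe8ec
+ 0x64cb = 0x4db8
One's complement: ~0x4db8
Checksum = 0xb247


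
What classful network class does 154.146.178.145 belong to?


First octet: 154
Binary: 10011010
10xxxxxx -> Class B (128-191)
Class B, default mask 255.255.0.0 (/16)


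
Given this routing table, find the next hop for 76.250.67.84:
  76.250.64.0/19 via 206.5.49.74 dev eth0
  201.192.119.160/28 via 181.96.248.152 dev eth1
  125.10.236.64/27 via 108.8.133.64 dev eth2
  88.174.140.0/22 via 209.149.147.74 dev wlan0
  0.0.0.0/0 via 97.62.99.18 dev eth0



Longest prefix match for 76.250.67.84:
  /19 76.250.64.0: MATCH
  /28 201.192.119.160: no
  /27 125.10.236.64: no
  /22 88.174.140.0: no
  /0 0.0.0.0: MATCH
Selected: next-hop 206.5.49.74 via eth0 (matched /19)


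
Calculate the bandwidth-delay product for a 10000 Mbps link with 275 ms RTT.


BDP = bandwidth * RTT
= 10000 Mbps * 275 ms
= 10000 * 1e6 * 275 / 1000 bits
= 2750000000 bits
= 343750000 bytes
= 335693.3594 KB
BDP = 2750000000 bits (343750000 bytes)


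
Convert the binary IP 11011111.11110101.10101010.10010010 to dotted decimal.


11011111 = 223
11110101 = 245
10101010 = 170
10010010 = 146
IP: 223.245.170.146


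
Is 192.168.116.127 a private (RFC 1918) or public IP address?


RFC 1918 private ranges:
  10.0.0.0/8 (10.0.0.0 - 10.255.255.255)
  172.16.0.0/12 (172.16.0.0 - 172.31.255.255)
  192.168.0.0/16 (192.168.0.0 - 192.168.255.255)
Private (in 192.168.0.0/16)


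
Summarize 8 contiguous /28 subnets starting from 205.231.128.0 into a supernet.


Original prefix: /28
Number of subnets: 8 = 2^3
New prefix = 28 - 3 = 25
Supernet: 205.231.128.0/25


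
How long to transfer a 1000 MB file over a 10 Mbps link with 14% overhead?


Effective throughput = 10 * (1 - 14/100) = 8.6 Mbps
File size in Mb = 1000 * 8 = 8000 Mb
Time = 8000 / 8.6
Time = 930.2326 seconds


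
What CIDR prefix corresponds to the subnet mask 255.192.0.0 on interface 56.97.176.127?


Binary: 11111111.11000000.00000000.00000000
Count leading 1s
Prefix: /10


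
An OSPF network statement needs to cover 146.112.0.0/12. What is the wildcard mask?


Subnet mask: 255.240.0.0
Wildcard = 255.255.255.255 - subnet mask
255 - 255 = 0
255 - 240 = 15
255 - 0 = 255
255 - 0 = 255
Wildcard: 0.15.255.255


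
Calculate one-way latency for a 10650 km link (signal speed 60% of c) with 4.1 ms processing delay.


Speed = 0.6 * 3e5 km/s = 180000 km/s
Propagation delay = 10650 / 180000 = 0.0592 s = 59.1667 ms
Processing delay = 4.1 ms
Total one-way latency = 63.2667 ms


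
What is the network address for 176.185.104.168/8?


IP:   10110000.10111001.01101000.10101000
Mask: 11111111.00000000.00000000.00000000
AND operation:
Net:  10110000.00000000.00000000.00000000
Network: 176.0.0.0/8


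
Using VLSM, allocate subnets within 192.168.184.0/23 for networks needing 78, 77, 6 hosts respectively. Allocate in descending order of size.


78 hosts -> /25 (126 usable): 192.168.184.0/25
77 hosts -> /25 (126 usable): 192.168.184.128/25
6 hosts -> /29 (6 usable): 192.168.185.0/29
Allocation: 192.168.184.0/25 (78 hosts, 126 usable); 192.168.184.128/25 (77 hosts, 126 usable); 192.168.185.0/29 (6 hosts, 6 usable)


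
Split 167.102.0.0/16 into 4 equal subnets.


New prefix = 16 + 2 = 18
Each subnet has 16384 addresses
  167.102.0.0/18
  167.102.64.0/18
  167.102.128.0/18
  167.102.192.0/18
Subnets: 167.102.0.0/18, 167.102.64.0/18, 167.102.128.0/18, 167.102.192.0/18


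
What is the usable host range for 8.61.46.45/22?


Network: 8.61.44.0
Broadcast: 8.61.47.255
First usable = network + 1
Last usable = broadcast - 1
Range: 8.61.44.1 to 8.61.47.254


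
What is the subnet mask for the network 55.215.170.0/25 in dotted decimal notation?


/25 means 25 network bits, 7 host bits
Binary: 11111111111111111111111110000000
Mask: 255.255.255.128


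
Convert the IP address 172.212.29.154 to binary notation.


172 = 10101100
212 = 11010100
29 = 00011101
154 = 10011010
Binary: 10101100.11010100.00011101.10011010


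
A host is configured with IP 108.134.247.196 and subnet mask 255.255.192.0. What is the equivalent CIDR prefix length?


Binary: 11111111.11111111.11000000.00000000
Count leading 1s
Prefix: /18


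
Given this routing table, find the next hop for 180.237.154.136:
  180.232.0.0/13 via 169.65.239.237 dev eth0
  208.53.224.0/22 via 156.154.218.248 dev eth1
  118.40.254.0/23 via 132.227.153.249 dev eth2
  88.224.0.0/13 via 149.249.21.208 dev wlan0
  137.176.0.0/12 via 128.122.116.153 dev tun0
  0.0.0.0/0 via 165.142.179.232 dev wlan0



Longest prefix match for 180.237.154.136:
  /13 180.232.0.0: MATCH
  /22 208.53.224.0: no
  /23 118.40.254.0: no
  /13 88.224.0.0: no
  /12 137.176.0.0: no
  /0 0.0.0.0: MATCH
Selected: next-hop 169.65.239.237 via eth0 (matched /13)


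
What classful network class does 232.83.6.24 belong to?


First octet: 232
Binary: 11101000
1110xxxx -> Class D (224-239)
Class D (multicast), default mask N/A


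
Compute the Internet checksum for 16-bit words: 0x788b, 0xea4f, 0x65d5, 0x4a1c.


Sum all words (with carry folding):
+ 0x788b = 0x788b
+ 0xea4f = 0x62db
+ 0x65d5 = 0xc8b0
+ 0x4a1c = 0x12cd
One's complement: ~0x12cd
Checksum = 0xed32


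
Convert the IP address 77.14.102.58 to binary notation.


77 = 01001101
14 = 00001110
102 = 01100110
58 = 00111010
Binary: 01001101.00001110.01100110.00111010


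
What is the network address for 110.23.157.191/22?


IP:   01101110.00010111.10011101.10111111
Mask: 11111111.11111111.11111100.00000000
AND operation:
Net:  01101110.00010111.10011100.00000000
Network: 110.23.156.0/22


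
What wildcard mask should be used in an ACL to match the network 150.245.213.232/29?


Subnet mask: 255.255.255.248
Wildcard = 255.255.255.255 - subnet mask
255 - 255 = 0
255 - 255 = 0
255 - 255 = 0
255 - 248 = 7
Wildcard: 0.0.0.7


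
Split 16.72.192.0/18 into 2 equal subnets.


New prefix = 18 + 1 = 19
Each subnet has 8192 addresses
  16.72.192.0/19
  16.72.224.0/19
Subnets: 16.72.192.0/19, 16.72.224.0/19


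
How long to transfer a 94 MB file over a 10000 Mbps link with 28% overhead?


Effective throughput = 10000 * (1 - 28/100) = 7200 Mbps
File size in Mb = 94 * 8 = 752 Mb
Time = 752 / 7200
Time = 0.1044 seconds


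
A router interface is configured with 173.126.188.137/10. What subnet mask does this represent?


/10 means 10 network bits, 22 host bits
Binary: 11111111110000000000000000000000
Mask: 255.192.0.0


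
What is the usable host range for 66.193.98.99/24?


Network: 66.193.98.0
Broadcast: 66.193.98.255
First usable = network + 1
Last usable = broadcast - 1
Range: 66.193.98.1 to 66.193.98.254


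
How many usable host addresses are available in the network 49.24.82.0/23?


Host bits = 32 - 23 = 9
Total addresses = 2^9 = 512
Usable = total - 2 (network and broadcast)
Usable hosts: 510


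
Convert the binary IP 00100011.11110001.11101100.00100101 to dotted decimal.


00100011 = 35
11110001 = 241
11101100 = 236
00100101 = 37
IP: 35.241.236.37


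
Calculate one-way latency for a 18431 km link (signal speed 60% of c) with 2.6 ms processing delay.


Speed = 0.6 * 3e5 km/s = 180000 km/s
Propagation delay = 18431 / 180000 = 0.1024 s = 102.3944 ms
Processing delay = 2.6 ms
Total one-way latency = 104.9944 ms


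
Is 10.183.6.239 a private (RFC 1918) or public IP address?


RFC 1918 private ranges:
  10.0.0.0/8 (10.0.0.0 - 10.255.255.255)
  172.16.0.0/12 (172.16.0.0 - 172.31.255.255)
  192.168.0.0/16 (192.168.0.0 - 192.168.255.255)
Private (in 10.0.0.0/8)


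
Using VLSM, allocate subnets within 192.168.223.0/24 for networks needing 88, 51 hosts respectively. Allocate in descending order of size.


88 hosts -> /25 (126 usable): 192.168.223.0/25
51 hosts -> /26 (62 usable): 192.168.223.128/26
Allocation: 192.168.223.0/25 (88 hosts, 126 usable); 192.168.223.128/26 (51 hosts, 62 usable)


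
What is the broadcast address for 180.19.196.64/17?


Network: 180.19.128.0/17
Host bits = 15
Set all host bits to 1:
Broadcast: 180.19.255.255


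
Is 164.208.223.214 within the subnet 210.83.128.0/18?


Subnet network: 210.83.128.0
Test IP AND mask: 164.208.192.0
No, 164.208.223.214 is not in 210.83.128.0/18


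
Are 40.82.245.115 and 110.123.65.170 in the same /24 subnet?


Mask: 255.255.255.0
40.82.245.115 AND mask = 40.82.245.0
110.123.65.170 AND mask = 110.123.65.0
No, different subnets (40.82.245.0 vs 110.123.65.0)


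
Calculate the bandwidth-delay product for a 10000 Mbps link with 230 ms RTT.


BDP = bandwidth * RTT
= 10000 Mbps * 230 ms
= 10000 * 1e6 * 230 / 1000 bits
= 2300000000 bits
= 287500000 bytes
= 280761.7188 KB
BDP = 2300000000 bits (287500000 bytes)


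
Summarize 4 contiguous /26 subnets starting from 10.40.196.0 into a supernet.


Original prefix: /26
Number of subnets: 4 = 2^2
New prefix = 26 - 2 = 24
Supernet: 10.40.196.0/24


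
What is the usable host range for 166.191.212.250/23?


Network: 166.191.212.0
Broadcast: 166.191.213.255
First usable = network + 1
Last usable = broadcast - 1
Range: 166.191.212.1 to 166.191.213.254


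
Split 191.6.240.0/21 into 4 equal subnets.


New prefix = 21 + 2 = 23
Each subnet has 512 addresses
  191.6.240.0/23
  191.6.242.0/23
  191.6.244.0/23
  191.6.246.0/23
Subnets: 191.6.240.0/23, 191.6.242.0/23, 191.6.244.0/23, 191.6.246.0/23


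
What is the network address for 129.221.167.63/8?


IP:   10000001.11011101.10100111.00111111
Mask: 11111111.00000000.00000000.00000000
AND operation:
Net:  10000001.00000000.00000000.00000000
Network: 129.0.0.0/8


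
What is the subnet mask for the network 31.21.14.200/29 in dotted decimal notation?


/29 means 29 network bits, 3 host bits
Binary: 11111111111111111111111111111000
Mask: 255.255.255.248


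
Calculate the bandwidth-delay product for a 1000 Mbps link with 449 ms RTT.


BDP = bandwidth * RTT
= 1000 Mbps * 449 ms
= 1000 * 1e6 * 449 / 1000 bits
= 449000000 bits
= 56125000 bytes
= 54809.5703 KB
BDP = 449000000 bits (56125000 bytes)


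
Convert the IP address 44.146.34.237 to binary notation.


44 = 00101100
146 = 10010010
34 = 00100010
237 = 11101101
Binary: 00101100.10010010.00100010.11101101


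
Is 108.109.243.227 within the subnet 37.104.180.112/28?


Subnet network: 37.104.180.112
Test IP AND mask: 108.109.243.224
No, 108.109.243.227 is not in 37.104.180.112/28


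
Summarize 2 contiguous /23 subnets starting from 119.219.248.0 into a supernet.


Original prefix: /23
Number of subnets: 2 = 2^1
New prefix = 23 - 1 = 22
Supernet: 119.219.248.0/22


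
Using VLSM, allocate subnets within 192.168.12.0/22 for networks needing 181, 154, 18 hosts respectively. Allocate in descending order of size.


181 hosts -> /24 (254 usable): 192.168.12.0/24
154 hosts -> /24 (254 usable): 192.168.13.0/24
18 hosts -> /27 (30 usable): 192.168.14.0/27
Allocation: 192.168.12.0/24 (181 hosts, 254 usable); 192.168.13.0/24 (154 hosts, 254 usable); 192.168.14.0/27 (18 hosts, 30 usable)


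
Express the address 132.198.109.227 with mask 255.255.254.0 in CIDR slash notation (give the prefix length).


Binary: 11111111.11111111.11111110.00000000
Count leading 1s
Prefix: /23


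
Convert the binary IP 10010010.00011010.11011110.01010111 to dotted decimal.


10010010 = 146
00011010 = 26
11011110 = 222
01010111 = 87
IP: 146.26.222.87


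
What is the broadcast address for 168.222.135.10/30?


Network: 168.222.135.8/30
Host bits = 2
Set all host bits to 1:
Broadcast: 168.222.135.11


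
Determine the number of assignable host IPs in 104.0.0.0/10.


Host bits = 32 - 10 = 22
Total addresses = 2^22 = 4194304
Usable = total - 2 (network and broadcast)
Usable hosts: 4194302


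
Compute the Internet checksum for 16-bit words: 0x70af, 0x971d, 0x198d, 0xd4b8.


Sum all words (with carry folding):
+ 0x70af = 0x70af
+ 0x971d = 0x07cd
+ 0x198d = 0x215a
+ 0xd4b8 = 0xf612
One's complement: ~0xf612
Checksum = 0x09ed


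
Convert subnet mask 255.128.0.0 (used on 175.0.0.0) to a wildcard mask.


Subnet mask: 255.128.0.0
Wildcard = 255.255.255.255 - subnet mask
255 - 255 = 0
255 - 128 = 127
255 - 0 = 255
255 - 0 = 255
Wildcard: 0.127.255.255


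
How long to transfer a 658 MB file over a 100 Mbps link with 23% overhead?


Effective throughput = 100 * (1 - 23/100) = 77 Mbps
File size in Mb = 658 * 8 = 5264 Mb
Time = 5264 / 77
Time = 68.3636 seconds


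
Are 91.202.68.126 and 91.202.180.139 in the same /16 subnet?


Mask: 255.255.0.0
91.202.68.126 AND mask = 91.202.0.0
91.202.180.139 AND mask = 91.202.0.0
Yes, same subnet (91.202.0.0)


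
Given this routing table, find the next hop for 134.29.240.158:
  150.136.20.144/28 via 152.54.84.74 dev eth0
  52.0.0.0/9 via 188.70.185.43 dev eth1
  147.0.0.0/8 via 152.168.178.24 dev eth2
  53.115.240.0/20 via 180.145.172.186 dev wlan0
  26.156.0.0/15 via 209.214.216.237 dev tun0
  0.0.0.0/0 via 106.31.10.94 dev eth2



Longest prefix match for 134.29.240.158:
  /28 150.136.20.144: no
  /9 52.0.0.0: no
  /8 147.0.0.0: no
  /20 53.115.240.0: no
  /15 26.156.0.0: no
  /0 0.0.0.0: MATCH
Selected: next-hop 106.31.10.94 via eth2 (matched /0)


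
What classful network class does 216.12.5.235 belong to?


First octet: 216
Binary: 11011000
110xxxxx -> Class C (192-223)
Class C, default mask 255.255.255.0 (/24)


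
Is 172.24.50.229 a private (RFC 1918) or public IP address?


RFC 1918 private ranges:
  10.0.0.0/8 (10.0.0.0 - 10.255.255.255)
  172.16.0.0/12 (172.16.0.0 - 172.31.255.255)
  192.168.0.0/16 (192.168.0.0 - 192.168.255.255)
Private (in 172.16.0.0/12)


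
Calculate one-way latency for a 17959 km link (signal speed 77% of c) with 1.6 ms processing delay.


Speed = 0.77 * 3e5 km/s = 231000 km/s
Propagation delay = 17959 / 231000 = 0.0777 s = 77.7446 ms
Processing delay = 1.6 ms
Total one-way latency = 79.3446 ms


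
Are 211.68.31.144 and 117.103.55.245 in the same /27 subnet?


Mask: 255.255.255.224
211.68.31.144 AND mask = 211.68.31.128
117.103.55.245 AND mask = 117.103.55.224
No, different subnets (211.68.31.128 vs 117.103.55.224)


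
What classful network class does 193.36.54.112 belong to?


First octet: 193
Binary: 11000001
110xxxxx -> Class C (192-223)
Class C, default mask 255.255.255.0 (/24)


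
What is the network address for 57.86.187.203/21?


IP:   00111001.01010110.10111011.11001011
Mask: 11111111.11111111.11111000.00000000
AND operation:
Net:  00111001.01010110.10111000.00000000
Network: 57.86.184.0/21


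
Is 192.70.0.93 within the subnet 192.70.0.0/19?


Subnet network: 192.70.0.0
Test IP AND mask: 192.70.0.0
Yes, 192.70.0.93 is in 192.70.0.0/19


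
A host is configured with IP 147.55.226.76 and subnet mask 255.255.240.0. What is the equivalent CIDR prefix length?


Binary: 11111111.11111111.11110000.00000000
Count leading 1s
Prefix: /20


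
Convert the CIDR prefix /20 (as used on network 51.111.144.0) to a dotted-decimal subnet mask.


/20 means 20 network bits, 12 host bits
Binary: 11111111111111111111000000000000
Mask: 255.255.240.0


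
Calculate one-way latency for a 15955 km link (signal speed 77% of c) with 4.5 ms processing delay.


Speed = 0.77 * 3e5 km/s = 231000 km/s
Propagation delay = 15955 / 231000 = 0.0691 s = 69.0693 ms
Processing delay = 4.5 ms
Total one-way latency = 73.5693 ms


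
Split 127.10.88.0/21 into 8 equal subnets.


New prefix = 21 + 3 = 24
Each subnet has 256 addresses
  127.10.88.0/24
  127.10.89.0/24
  127.10.90.0/24
  127.10.91.0/24
  127.10.92.0/24
  127.10.93.0/24
  127.10.94.0/24
  127.10.95.0/24
Subnets: 127.10.88.0/24, 127.10.89.0/24, 127.10.90.0/24, 127.10.91.0/24, 127.10.92.0/24, 127.10.93.0/24, 127.10.94.0/24, 127.10.95.0/24


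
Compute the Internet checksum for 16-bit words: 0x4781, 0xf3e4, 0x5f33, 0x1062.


Sum all words (with carry folding):
+ 0x4781 = 0x4781
+ 0xf3e4 = 0x3b66
+ 0x5f33 = 0x9a99
+ 0x1062 = 0xaafb
One's complement: ~0xaafb
Checksum = 0x5504


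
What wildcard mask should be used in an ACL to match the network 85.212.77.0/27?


Subnet mask: 255.255.255.224
Wildcard = 255.255.255.255 - subnet mask
255 - 255 = 0
255 - 255 = 0
255 - 255 = 0
255 - 224 = 31
Wildcard: 0.0.0.31


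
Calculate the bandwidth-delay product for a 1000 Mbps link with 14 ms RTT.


BDP = bandwidth * RTT
= 1000 Mbps * 14 ms
= 1000 * 1e6 * 14 / 1000 bits
= 14000000 bits
= 1750000 bytes
= 1708.9844 KB
BDP = 14000000 bits (1750000 bytes)


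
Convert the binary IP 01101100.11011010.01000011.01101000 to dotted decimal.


01101100 = 108
11011010 = 218
01000011 = 67
01101000 = 104
IP: 108.218.67.104


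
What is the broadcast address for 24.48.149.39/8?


Network: 24.0.0.0/8
Host bits = 24
Set all host bits to 1:
Broadcast: 24.255.255.255


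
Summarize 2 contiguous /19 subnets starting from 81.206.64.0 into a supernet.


Original prefix: /19
Number of subnets: 2 = 2^1
New prefix = 19 - 1 = 18
Supernet: 81.206.64.0/18


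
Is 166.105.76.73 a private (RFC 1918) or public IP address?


RFC 1918 private ranges:
  10.0.0.0/8 (10.0.0.0 - 10.255.255.255)
  172.16.0.0/12 (172.16.0.0 - 172.31.255.255)
  192.168.0.0/16 (192.168.0.0 - 192.168.255.255)
Public (not in any RFC 1918 range)


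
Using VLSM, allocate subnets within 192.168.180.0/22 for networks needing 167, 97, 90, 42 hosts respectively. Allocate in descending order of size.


167 hosts -> /24 (254 usable): 192.168.180.0/24
97 hosts -> /25 (126 usable): 192.168.181.0/25
90 hosts -> /25 (126 usable): 192.168.181.128/25
42 hosts -> /26 (62 usable): 192.168.182.0/26
Allocation: 192.168.180.0/24 (167 hosts, 254 usable); 192.168.181.0/25 (97 hosts, 126 usable); 192.168.181.128/25 (90 hosts, 126 usable); 192.168.182.0/26 (42 hosts, 62 usable)


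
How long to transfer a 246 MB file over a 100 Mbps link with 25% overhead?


Effective throughput = 100 * (1 - 25/100) = 75 Mbps
File size in Mb = 246 * 8 = 1968 Mb
Time = 1968 / 75
Time = 26.24 seconds


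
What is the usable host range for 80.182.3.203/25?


Network: 80.182.3.128
Broadcast: 80.182.3.255
First usable = network + 1
Last usable = broadcast - 1
Range: 80.182.3.129 to 80.182.3.254


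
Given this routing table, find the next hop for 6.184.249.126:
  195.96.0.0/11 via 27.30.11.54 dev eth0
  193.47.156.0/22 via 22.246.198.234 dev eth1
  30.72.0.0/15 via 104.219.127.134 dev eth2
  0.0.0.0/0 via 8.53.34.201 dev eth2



Longest prefix match for 6.184.249.126:
  /11 195.96.0.0: no
  /22 193.47.156.0: no
  /15 30.72.0.0: no
  /0 0.0.0.0: MATCH
Selected: next-hop 8.53.34.201 via eth2 (matched /0)


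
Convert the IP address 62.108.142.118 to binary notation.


62 = 00111110
108 = 01101100
142 = 10001110
118 = 01110110
Binary: 00111110.01101100.10001110.01110110


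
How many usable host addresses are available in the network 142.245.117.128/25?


Host bits = 32 - 25 = 7
Total addresses = 2^7 = 128
Usable = total - 2 (network and broadcast)
Usable hosts: 126


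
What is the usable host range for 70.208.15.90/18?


Network: 70.208.0.0
Broadcast: 70.208.63.255
First usable = network + 1
Last usable = broadcast - 1
Range: 70.208.0.1 to 70.208.63.254


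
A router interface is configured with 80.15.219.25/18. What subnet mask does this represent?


/18 means 18 network bits, 14 host bits
Binary: 11111111111111111100000000000000
Mask: 255.255.192.0


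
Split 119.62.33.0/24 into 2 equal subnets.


New prefix = 24 + 1 = 25
Each subnet has 128 addresses
  119.62.33.0/25
  119.62.33.128/25
Subnets: 119.62.33.0/25, 119.62.33.128/25


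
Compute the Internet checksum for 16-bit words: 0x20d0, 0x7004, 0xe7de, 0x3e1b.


Sum all words (with carry folding):
+ 0x20d0 = 0x20d0
+ 0x7004 = 0x90d4
+ 0xe7de = 0x78b3
+ 0x3e1b = 0xb6ce
One's complement: ~0xb6ce
Checksum = 0x4931


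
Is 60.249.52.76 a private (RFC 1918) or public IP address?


RFC 1918 private ranges:
  10.0.0.0/8 (10.0.0.0 - 10.255.255.255)
  172.16.0.0/12 (172.16.0.0 - 172.31.255.255)
  192.168.0.0/16 (192.168.0.0 - 192.168.255.255)
Public (not in any RFC 1918 range)


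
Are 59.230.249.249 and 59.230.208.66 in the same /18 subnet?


Mask: 255.255.192.0
59.230.249.249 AND mask = 59.230.192.0
59.230.208.66 AND mask = 59.230.192.0
Yes, same subnet (59.230.192.0)


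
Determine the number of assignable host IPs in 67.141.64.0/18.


Host bits = 32 - 18 = 14
Total addresses = 2^14 = 16384
Usable = total - 2 (network and broadcast)
Usable hosts: 16382


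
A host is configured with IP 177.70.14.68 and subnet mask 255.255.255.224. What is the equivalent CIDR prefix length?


Binary: 11111111.11111111.11111111.11100000
Count leading 1s
Prefix: /27


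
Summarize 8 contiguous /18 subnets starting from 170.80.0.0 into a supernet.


Original prefix: /18
Number of subnets: 8 = 2^3
New prefix = 18 - 3 = 15
Supernet: 170.80.0.0/15


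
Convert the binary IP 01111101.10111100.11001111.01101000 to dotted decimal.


01111101 = 125
10111100 = 188
11001111 = 207
01101000 = 104
IP: 125.188.207.104


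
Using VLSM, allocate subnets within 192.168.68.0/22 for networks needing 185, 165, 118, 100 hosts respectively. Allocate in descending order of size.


185 hosts -> /24 (254 usable): 192.168.68.0/24
165 hosts -> /24 (254 usable): 192.168.69.0/24
118 hosts -> /25 (126 usable): 192.168.70.0/25
100 hosts -> /25 (126 usable): 192.168.70.128/25
Allocation: 192.168.68.0/24 (185 hosts, 254 usable); 192.168.69.0/24 (165 hosts, 254 usable); 192.168.70.0/25 (118 hosts, 126 usable); 192.168.70.128/25 (100 hosts, 126 usable)


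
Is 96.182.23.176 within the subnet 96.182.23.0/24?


Subnet network: 96.182.23.0
Test IP AND mask: 96.182.23.0
Yes, 96.182.23.176 is in 96.182.23.0/24


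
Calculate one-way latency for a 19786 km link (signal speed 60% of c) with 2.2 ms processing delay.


Speed = 0.6 * 3e5 km/s = 180000 km/s
Propagation delay = 19786 / 180000 = 0.1099 s = 109.9222 ms
Processing delay = 2.2 ms
Total one-way latency = 112.1222 ms


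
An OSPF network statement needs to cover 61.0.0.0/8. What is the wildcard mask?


Subnet mask: 255.0.0.0
Wildcard = 255.255.255.255 - subnet mask
255 - 255 = 0
255 - 0 = 255
255 - 0 = 255
255 - 0 = 255
Wildcard: 0.255.255.255


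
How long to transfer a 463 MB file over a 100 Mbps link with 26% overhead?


Effective throughput = 100 * (1 - 26/100) = 74 Mbps
File size in Mb = 463 * 8 = 3704 Mb
Time = 3704 / 74
Time = 50.0541 seconds


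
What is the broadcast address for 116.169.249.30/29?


Network: 116.169.249.24/29
Host bits = 3
Set all host bits to 1:
Broadcast: 116.169.249.31


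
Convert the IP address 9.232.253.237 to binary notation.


9 = 00001001
232 = 11101000
253 = 11111101
237 = 11101101
Binary: 00001001.11101000.11111101.11101101


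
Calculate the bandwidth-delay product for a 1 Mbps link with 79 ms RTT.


BDP = bandwidth * RTT
= 1 Mbps * 79 ms
= 1 * 1e6 * 79 / 1000 bits
= 79000 bits
= 9875 bytes
= 9.6436 KB
BDP = 79000 bits (9875 bytes)


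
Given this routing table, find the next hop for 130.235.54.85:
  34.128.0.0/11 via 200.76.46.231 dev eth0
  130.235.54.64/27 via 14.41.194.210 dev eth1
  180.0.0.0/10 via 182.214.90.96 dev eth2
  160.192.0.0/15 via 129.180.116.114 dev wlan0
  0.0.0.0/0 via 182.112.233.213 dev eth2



Longest prefix match for 130.235.54.85:
  /11 34.128.0.0: no
  /27 130.235.54.64: MATCH
  /10 180.0.0.0: no
  /15 160.192.0.0: no
  /0 0.0.0.0: MATCH
Selected: next-hop 14.41.194.210 via eth1 (matched /27)


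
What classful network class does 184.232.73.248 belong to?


First octet: 184
Binary: 10111000
10xxxxxx -> Class B (128-191)
Class B, default mask 255.255.0.0 (/16)


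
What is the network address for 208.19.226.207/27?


IP:   11010000.00010011.11100010.11001111
Mask: 11111111.11111111.11111111.11100000
AND operation:
Net:  11010000.00010011.11100010.11000000
Network: 208.19.226.192/27


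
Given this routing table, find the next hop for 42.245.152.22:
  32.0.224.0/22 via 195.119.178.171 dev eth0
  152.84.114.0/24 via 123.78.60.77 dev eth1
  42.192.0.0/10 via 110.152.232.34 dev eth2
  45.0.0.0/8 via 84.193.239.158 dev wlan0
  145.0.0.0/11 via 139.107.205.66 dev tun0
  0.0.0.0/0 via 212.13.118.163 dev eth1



Longest prefix match for 42.245.152.22:
  /22 32.0.224.0: no
  /24 152.84.114.0: no
  /10 42.192.0.0: MATCH
  /8 45.0.0.0: no
  /11 145.0.0.0: no
  /0 0.0.0.0: MATCH
Selected: next-hop 110.152.232.34 via eth2 (matched /10)


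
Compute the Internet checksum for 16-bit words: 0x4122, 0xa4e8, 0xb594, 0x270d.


Sum all words (with carry folding):
+ 0x4122 = 0x4122
+ 0xa4e8 = 0xe60a
+ 0xb594 = 0x9b9f
+ 0x270d = 0xc2ac
One's complement: ~0xc2ac
Checksum = 0x3d53


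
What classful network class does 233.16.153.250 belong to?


First octet: 233
Binary: 11101001
1110xxxx -> Class D (224-239)
Class D (multicast), default mask N/A


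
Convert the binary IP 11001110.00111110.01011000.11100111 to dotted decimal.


11001110 = 206
00111110 = 62
01011000 = 88
11100111 = 231
IP: 206.62.88.231


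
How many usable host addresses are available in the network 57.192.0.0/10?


Host bits = 32 - 10 = 22
Total addresses = 2^22 = 4194304
Usable = total - 2 (network and broadcast)
Usable hosts: 4194302


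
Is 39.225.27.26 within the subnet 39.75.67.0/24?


Subnet network: 39.75.67.0
Test IP AND mask: 39.225.27.0
No, 39.225.27.26 is not in 39.75.67.0/24


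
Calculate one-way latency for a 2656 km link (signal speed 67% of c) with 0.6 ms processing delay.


Speed = 0.67 * 3e5 km/s = 201000 km/s
Propagation delay = 2656 / 201000 = 0.0132 s = 13.2139 ms
Processing delay = 0.6 ms
Total one-way latency = 13.8139 ms


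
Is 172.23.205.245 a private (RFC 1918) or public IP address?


RFC 1918 private ranges:
  10.0.0.0/8 (10.0.0.0 - 10.255.255.255)
  172.16.0.0/12 (172.16.0.0 - 172.31.255.255)
  192.168.0.0/16 (192.168.0.0 - 192.168.255.255)
Private (in 172.16.0.0/12)


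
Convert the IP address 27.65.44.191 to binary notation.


27 = 00011011
65 = 01000001
44 = 00101100
191 = 10111111
Binary: 00011011.01000001.00101100.10111111


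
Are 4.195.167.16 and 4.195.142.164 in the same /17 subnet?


Mask: 255.255.128.0
4.195.167.16 AND mask = 4.195.128.0
4.195.142.164 AND mask = 4.195.128.0
Yes, same subnet (4.195.128.0)


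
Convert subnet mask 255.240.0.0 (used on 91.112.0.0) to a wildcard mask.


Subnet mask: 255.240.0.0
Wildcard = 255.255.255.255 - subnet mask
255 - 255 = 0
255 - 240 = 15
255 - 0 = 255
255 - 0 = 255
Wildcard: 0.15.255.255


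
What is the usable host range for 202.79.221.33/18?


Network: 202.79.192.0
Broadcast: 202.79.255.255
First usable = network + 1
Last usable = broadcast - 1
Range: 202.79.192.1 to 202.79.255.254


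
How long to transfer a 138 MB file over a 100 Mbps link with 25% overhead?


Effective throughput = 100 * (1 - 25/100) = 75 Mbps
File size in Mb = 138 * 8 = 1104 Mb
Time = 1104 / 75
Time = 14.72 seconds


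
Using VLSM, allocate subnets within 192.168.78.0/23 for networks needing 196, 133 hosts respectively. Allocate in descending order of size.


196 hosts -> /24 (254 usable): 192.168.78.0/24
133 hosts -> /24 (254 usable): 192.168.79.0/24
Allocation: 192.168.78.0/24 (196 hosts, 254 usable); 192.168.79.0/24 (133 hosts, 254 usable)


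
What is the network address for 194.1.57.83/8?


IP:   11000010.00000001.00111001.01010011
Mask: 11111111.00000000.00000000.00000000
AND operation:
Net:  11000010.00000000.00000000.00000000
Network: 194.0.0.0/8


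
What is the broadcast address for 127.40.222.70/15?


Network: 127.40.0.0/15
Host bits = 17
Set all host bits to 1:
Broadcast: 127.41.255.255


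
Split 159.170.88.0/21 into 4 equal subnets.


New prefix = 21 + 2 = 23
Each subnet has 512 addresses
  159.170.88.0/23
  159.170.90.0/23
  159.170.92.0/23
  159.170.94.0/23
Subnets: 159.170.88.0/23, 159.170.90.0/23, 159.170.92.0/23, 159.170.94.0/23


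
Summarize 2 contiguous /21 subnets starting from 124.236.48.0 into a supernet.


Original prefix: /21
Number of subnets: 2 = 2^1
New prefix = 21 - 1 = 20
Supernet: 124.236.48.0/20


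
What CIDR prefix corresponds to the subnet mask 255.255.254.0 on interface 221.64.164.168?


Binary: 11111111.11111111.11111110.00000000
Count leading 1s
Prefix: /23


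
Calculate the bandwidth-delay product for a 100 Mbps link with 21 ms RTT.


BDP = bandwidth * RTT
= 100 Mbps * 21 ms
= 100 * 1e6 * 21 / 1000 bits
= 2100000 bits
= 262500 bytes
= 256.3477 KB
BDP = 2100000 bits (262500 bytes)


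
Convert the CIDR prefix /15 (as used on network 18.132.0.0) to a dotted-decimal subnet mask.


/15 means 15 network bits, 17 host bits
Binary: 11111111111111100000000000000000
Mask: 255.254.0.0


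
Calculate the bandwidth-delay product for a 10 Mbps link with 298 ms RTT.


BDP = bandwidth * RTT
= 10 Mbps * 298 ms
= 10 * 1e6 * 298 / 1000 bits
= 2980000 bits
= 372500 bytes
= 363.7695 KB
BDP = 2980000 bits (372500 bytes)


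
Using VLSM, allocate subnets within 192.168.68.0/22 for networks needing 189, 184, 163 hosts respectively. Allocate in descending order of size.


189 hosts -> /24 (254 usable): 192.168.68.0/24
184 hosts -> /24 (254 usable): 192.168.69.0/24
163 hosts -> /24 (254 usable): 192.168.70.0/24
Allocation: 192.168.68.0/24 (189 hosts, 254 usable); 192.168.69.0/24 (184 hosts, 254 usable); 192.168.70.0/24 (163 hosts, 254 usable)


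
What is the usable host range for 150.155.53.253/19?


Network: 150.155.32.0
Broadcast: 150.155.63.255
First usable = network + 1
Last usable = broadcast - 1
Range: 150.155.32.1 to 150.155.63.254


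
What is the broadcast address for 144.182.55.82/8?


Network: 144.0.0.0/8
Host bits = 24
Set all host bits to 1:
Broadcast: 144.255.255.255


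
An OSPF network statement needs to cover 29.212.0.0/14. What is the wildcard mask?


Subnet mask: 255.252.0.0
Wildcard = 255.255.255.255 - subnet mask
255 - 255 = 0
255 - 252 = 3
255 - 0 = 255
255 - 0 = 255
Wildcard: 0.3.255.255


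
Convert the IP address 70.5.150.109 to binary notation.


70 = 01000110
5 = 00000101
150 = 10010110
109 = 01101101
Binary: 01000110.00000101.10010110.01101101


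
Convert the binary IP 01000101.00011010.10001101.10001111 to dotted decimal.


01000101 = 69
00011010 = 26
10001101 = 141
10001111 = 143
IP: 69.26.141.143


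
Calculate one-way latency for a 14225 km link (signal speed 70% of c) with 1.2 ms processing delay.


Speed = 0.7 * 3e5 km/s = 210000 km/s
Propagation delay = 14225 / 210000 = 0.0677 s = 67.7381 ms
Processing delay = 1.2 ms
Total one-way latency = 68.9381 ms


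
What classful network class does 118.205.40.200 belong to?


First octet: 118
Binary: 01110110
0xxxxxxx -> Class A (1-126)
Class A, default mask 255.0.0.0 (/8)


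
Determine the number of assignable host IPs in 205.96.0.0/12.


Host bits = 32 - 12 = 20
Total addresses = 2^20 = 1048576
Usable = total - 2 (network and broadcast)
Usable hosts: 1048574


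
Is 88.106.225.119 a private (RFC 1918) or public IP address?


RFC 1918 private ranges:
  10.0.0.0/8 (10.0.0.0 - 10.255.255.255)
  172.16.0.0/12 (172.16.0.0 - 172.31.255.255)
  192.168.0.0/16 (192.168.0.0 - 192.168.255.255)
Public (not in any RFC 1918 range)


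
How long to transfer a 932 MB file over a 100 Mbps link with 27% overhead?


Effective throughput = 100 * (1 - 27/100) = 73 Mbps
File size in Mb = 932 * 8 = 7456 Mb
Time = 7456 / 73
Time = 102.137 seconds


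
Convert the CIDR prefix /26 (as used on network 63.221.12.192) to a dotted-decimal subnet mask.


/26 means 26 network bits, 6 host bits
Binary: 11111111111111111111111111000000
Mask: 255.255.255.192


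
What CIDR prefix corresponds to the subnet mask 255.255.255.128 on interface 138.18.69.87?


Binary: 11111111.11111111.11111111.10000000
Count leading 1s
Prefix: /25


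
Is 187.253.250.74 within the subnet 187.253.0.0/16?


Subnet network: 187.253.0.0
Test IP AND mask: 187.253.0.0
Yes, 187.253.250.74 is in 187.253.0.0/16


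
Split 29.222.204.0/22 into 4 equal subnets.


New prefix = 22 + 2 = 24
Each subnet has 256 addresses
  29.222.204.0/24
  29.222.205.0/24
  29.222.206.0/24
  29.222.207.0/24
Subnets: 29.222.204.0/24, 29.222.205.0/24, 29.222.206.0/24, 29.222.207.0/24


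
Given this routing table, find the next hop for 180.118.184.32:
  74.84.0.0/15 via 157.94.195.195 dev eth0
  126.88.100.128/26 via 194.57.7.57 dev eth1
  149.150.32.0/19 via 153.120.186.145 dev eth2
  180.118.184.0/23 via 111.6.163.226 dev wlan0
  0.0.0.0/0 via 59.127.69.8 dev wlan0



Longest prefix match for 180.118.184.32:
  /15 74.84.0.0: no
  /26 126.88.100.128: no
  /19 149.150.32.0: no
  /23 180.118.184.0: MATCH
  /0 0.0.0.0: MATCH
Selected: next-hop 111.6.163.226 via wlan0 (matched /23)


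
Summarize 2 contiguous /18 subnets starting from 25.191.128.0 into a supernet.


Original prefix: /18
Number of subnets: 2 = 2^1
New prefix = 18 - 1 = 17
Supernet: 25.191.128.0/17


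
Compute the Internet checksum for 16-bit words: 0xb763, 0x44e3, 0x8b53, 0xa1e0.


Sum all words (with carry folding):
+ 0xb763 = 0xb763
+ 0x44e3 = 0xfc46
+ 0x8b53 = 0x879a
+ 0xa1e0 = 0x297b
One's complement: ~0x297b
Checksum = 0xd684


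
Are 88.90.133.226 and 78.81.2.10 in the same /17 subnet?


Mask: 255.255.128.0
88.90.133.226 AND mask = 88.90.128.0
78.81.2.10 AND mask = 78.81.0.0
No, different subnets (88.90.128.0 vs 78.81.0.0)


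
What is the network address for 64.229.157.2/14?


IP:   01000000.11100101.10011101.00000010
Mask: 11111111.11111100.00000000.00000000
AND operation:
Net:  01000000.11100100.00000000.00000000
Network: 64.228.0.0/14


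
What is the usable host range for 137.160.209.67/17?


Network: 137.160.128.0
Broadcast: 137.160.255.255
First usable = network + 1
Last usable = broadcast - 1
Range: 137.160.128.1 to 137.160.255.254


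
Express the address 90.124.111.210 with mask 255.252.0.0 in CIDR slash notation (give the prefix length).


Binary: 11111111.11111100.00000000.00000000
Count leading 1s
Prefix: /14


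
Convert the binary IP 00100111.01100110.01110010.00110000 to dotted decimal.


00100111 = 39
01100110 = 102
01110010 = 114
00110000 = 48
IP: 39.102.114.48
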